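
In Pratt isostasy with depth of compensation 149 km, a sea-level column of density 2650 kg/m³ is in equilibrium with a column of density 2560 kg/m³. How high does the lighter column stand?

ρ_ref D = ρ (D + h) → h = D (ρ_ref − ρ)/ρ.
h = 149 km × (2650 − 2560)/2560 = 5.24 km.

5.24 km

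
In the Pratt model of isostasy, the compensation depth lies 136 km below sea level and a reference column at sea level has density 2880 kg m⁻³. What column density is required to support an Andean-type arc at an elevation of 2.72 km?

2820 kg m⁻³

Pratt balance: ρ_ref D = ρ (D + h).
ρ = ρ_ref D/(D + h) = 2880 × 136 km/(136 km + 2.72 km) = 2820 kg m⁻³.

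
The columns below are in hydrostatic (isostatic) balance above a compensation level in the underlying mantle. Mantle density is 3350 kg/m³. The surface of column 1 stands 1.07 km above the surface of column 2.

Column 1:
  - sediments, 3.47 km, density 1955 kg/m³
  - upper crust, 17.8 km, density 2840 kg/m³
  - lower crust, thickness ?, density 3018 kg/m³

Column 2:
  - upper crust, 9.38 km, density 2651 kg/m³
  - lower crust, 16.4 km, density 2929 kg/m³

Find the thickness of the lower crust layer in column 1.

9.42 km

Take the compensation level at the base of the deeper column (depth z_c below the surface of column 1) and equate Σ ρ_i t_i down to z_c; mantle fills any gap and the z_c terms cancel.
Column 1: 3.47×1955 + 17.8×2840 + x×3018 + (z_c − 21.27 − x)×3350
Column 2: 1.07×0 + 9.38×2651 + 16.4×2929 + (z_c − 1.07 − 25.78)×3350
The z_c×3350 term appears on both sides and cancels. Collect the known terms of each column as K = Σ(ρt)_known − 3350 × (depth of known layers): K_1 = 57335.85 − 3350×21.27 = −13918.65; K_2 = 72901.98 − 3350×(1.07 + 25.78) = −17045.52.
Balance: K_1 − x×(3350 − 3018) = K_2, so x = (K_1 − K_2)/(3350 − 3018) = 3126.87/332 = 9.42 km.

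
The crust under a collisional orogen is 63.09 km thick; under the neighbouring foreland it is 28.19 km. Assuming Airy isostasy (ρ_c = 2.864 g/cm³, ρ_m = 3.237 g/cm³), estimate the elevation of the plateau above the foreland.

Excess crust Δ = 63.09 km − 28.19 km = 34.9 km, split between elevation h and root r with h + r = Δ.
Airy balance ρ_c h = (ρ_m − ρ_c) r gives r = h ρ_c/(ρ_m − ρ_c), so h (1 + ρ_c/(ρ_m − ρ_c)) = Δ, i.e. h = Δ (ρ_m − ρ_c)/ρ_m.
h = 34.9 km × 0.373/3.237 = 4.02 km.

4.02 km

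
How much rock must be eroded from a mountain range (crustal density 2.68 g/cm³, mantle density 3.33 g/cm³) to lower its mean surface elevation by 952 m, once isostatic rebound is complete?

Net drop Δ = e − u = e − e ρ_c/ρ_m = e (ρ_m − ρ_c)/ρ_m.
e = Δ ρ_m/(ρ_m − ρ_c) = 952 m × 3.33/0.65 = 4880 m.

4880 m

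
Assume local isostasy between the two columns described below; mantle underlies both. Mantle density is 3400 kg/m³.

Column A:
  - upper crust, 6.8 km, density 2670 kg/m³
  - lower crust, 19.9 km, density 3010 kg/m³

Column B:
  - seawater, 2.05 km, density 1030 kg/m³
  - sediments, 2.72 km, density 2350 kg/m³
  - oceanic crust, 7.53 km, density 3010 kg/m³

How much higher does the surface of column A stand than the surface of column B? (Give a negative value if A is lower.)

0.61 km

For any compensation level in the mantle, the mantle terms cancel and isostasy reduces to e = (Σt_A − Σt_B) − (Σ(ρt)_A − Σ(ρt)_B) / ρ_m.
Σt_A = 26.7 km; Σt_B = 12.3 km; Σ(ρt)_A = 78055; Σ(ρt)_B = 31168.8 (in km·kg/m³).
e = (26.7 − 12.3) − (78055 − 31168.8) / 3400 = 0.61 km.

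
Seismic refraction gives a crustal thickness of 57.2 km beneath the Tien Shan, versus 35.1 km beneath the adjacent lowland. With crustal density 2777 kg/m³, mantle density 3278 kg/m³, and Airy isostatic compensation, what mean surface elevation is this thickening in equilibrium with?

3.38 km

Excess crust Δ = 57.2 km − 35.1 km = 22.1 km, split between elevation h and root r with h + r = Δ.
Airy balance ρ_c h = (ρ_m − ρ_c) r gives r = h ρ_c/(ρ_m − ρ_c), so h (1 + ρ_c/(ρ_m − ρ_c)) = Δ, i.e. h = Δ (ρ_m − ρ_c)/ρ_m.
h = 22.1 km × 501/3278 = 3.38 km.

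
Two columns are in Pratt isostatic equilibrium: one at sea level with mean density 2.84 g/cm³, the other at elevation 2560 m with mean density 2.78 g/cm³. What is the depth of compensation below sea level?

119000 m

ρ_ref D = ρ (D + h) → D (ρ_ref − ρ) = ρ h.
D = ρ h/(ρ_ref − ρ) = 2.78 × 2560 m/(2.84 − 2.78) = 119000 m.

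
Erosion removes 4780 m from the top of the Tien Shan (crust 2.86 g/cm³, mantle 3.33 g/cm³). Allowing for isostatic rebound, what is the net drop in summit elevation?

675 m

Rebound u = e ρ_c/ρ_m = 4780 m × 2.86/3.33 = 4105 m.
Net surface drop = e − u = 4780 m − 4105 m = e (ρ_m − ρ_c)/ρ_m = 675 m.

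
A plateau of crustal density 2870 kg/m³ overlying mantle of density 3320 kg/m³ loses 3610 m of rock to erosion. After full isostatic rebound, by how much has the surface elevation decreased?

489 m

Rebound u = e ρ_c/ρ_m = 3610 m × 2870/3320 = 3121 m.
Net surface drop = e − u = 3610 m − 3121 m = e (ρ_m − ρ_c)/ρ_m = 489 m.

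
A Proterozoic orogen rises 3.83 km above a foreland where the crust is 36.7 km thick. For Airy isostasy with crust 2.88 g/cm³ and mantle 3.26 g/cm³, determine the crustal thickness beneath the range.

Root depth r = h ρ_c / (ρ_m − ρ_c) = 3.83 km × 2.88 / 0.38 = 29.03 km.
Total thickness = T + h + r = 36.7 km + 3.83 km + 29.03 km = 69.6 km.

69.6 km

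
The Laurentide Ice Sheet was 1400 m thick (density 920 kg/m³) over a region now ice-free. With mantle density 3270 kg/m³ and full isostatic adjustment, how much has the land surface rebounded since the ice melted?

394 m

Removing the load lets mantle flow back in; uplift u satisfies ρ_ice t = ρ_m u.
u = t ρ_ice/ρ_m = 1400 m × 920/3270 = 394 m.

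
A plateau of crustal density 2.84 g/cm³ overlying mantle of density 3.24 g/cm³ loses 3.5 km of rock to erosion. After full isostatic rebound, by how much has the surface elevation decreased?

0.432 km

Rebound u = e ρ_c/ρ_m = 3.5 km × 2.84/3.24 = 3.068 km.
Net surface drop = e − u = 3.5 km − 3.068 km = e (ρ_m − ρ_c)/ρ_m = 0.432 km.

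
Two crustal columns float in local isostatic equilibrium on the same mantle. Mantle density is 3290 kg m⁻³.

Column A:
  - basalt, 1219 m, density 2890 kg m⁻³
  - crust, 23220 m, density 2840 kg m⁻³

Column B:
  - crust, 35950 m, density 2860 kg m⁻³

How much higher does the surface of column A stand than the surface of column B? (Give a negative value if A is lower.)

−1370 m

For any compensation level in the mantle, the mantle terms cancel and isostasy reduces to e = (Σt_A − Σt_B) − (Σ(ρt)_A − Σ(ρt)_B) / ρ_m.
Σt_A = 24439 m; Σt_B = 35950 m; Σ(ρt)_A = 69467710; Σ(ρt)_B = 102817000 (in m·kg m⁻³).
e = (24439 − 35950) − (69467710 − 102817000) / 3290 = −1370 m.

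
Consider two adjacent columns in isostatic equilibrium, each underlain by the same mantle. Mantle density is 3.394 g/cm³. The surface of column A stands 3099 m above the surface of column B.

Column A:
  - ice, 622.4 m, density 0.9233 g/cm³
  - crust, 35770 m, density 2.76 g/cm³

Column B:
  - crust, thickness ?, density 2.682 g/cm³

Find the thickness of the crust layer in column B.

19200 m

Take the compensation level at the base of the deeper column (depth z_c below the surface of column A) and equate Σ ρ_i t_i down to z_c; mantle fills any gap and the z_c terms cancel.
Column A: 622.4×0.9233 + 35770×2.76 + (z_c − 36392.4)×3.394
Column B: 3099×0 + x×2.682 + (z_c − 3099 − 0 − x)×3.394
The z_c×3.394 term appears on both sides and cancels. Collect the known terms of each column as K = Σ(ρt)_known − 3.394 × (depth of known layers): K_A = 99299.8619 − 3.394×36392.4 = −24215.9437; K_B = 0 − 3.394×(3099 + 0) = −10518.006.
Balance: K_A = K_B − x×(3.394 − 2.682), so x = (K_B − K_A)/(3.394 − 2.682) = 13697.9/0.712 = 19200 m.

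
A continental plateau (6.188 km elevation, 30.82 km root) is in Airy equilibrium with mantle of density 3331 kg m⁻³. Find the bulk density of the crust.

ρ_c h = (ρ_m − ρ_c) r → ρ_c (h + r) = ρ_m r → ρ_c = ρ_m r / (h + r).
ρ_c = 3331 × 30.82 km / (6.188 km + 30.82 km) = 2770 kg m⁻³.

2770 kg m⁻³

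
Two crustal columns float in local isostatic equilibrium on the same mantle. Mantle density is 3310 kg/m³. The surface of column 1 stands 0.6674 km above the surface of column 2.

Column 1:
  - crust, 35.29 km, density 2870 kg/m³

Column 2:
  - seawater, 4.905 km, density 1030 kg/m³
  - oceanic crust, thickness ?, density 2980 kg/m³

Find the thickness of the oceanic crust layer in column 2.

6.47 km

Take the compensation level at the base of the deeper column (depth z_c below the surface of column 1) and equate Σ ρ_i t_i down to z_c; mantle fills any gap and the z_c terms cancel.
Column 1: 35.29×2870 + (z_c − 35.29)×3310
Column 2: 0.6674×0 + 4.905×1030 + x×2980 + (z_c − 0.6674 − 4.905 − x)×3310
The z_c×3310 term appears on both sides and cancels. Collect the known terms of each column as K = Σ(ρt)_known − 3310 × (depth of known layers): K_1 = 101282.3 − 3310×35.29 = −15527.6; K_2 = 5052.15 − 3310×(0.6674 + 4.905) = −13392.494.
Balance: K_1 = K_2 − x×(3310 − 2980), so x = (K_2 − K_1)/(3310 − 2980) = 2135.11/330 = 6.47 km.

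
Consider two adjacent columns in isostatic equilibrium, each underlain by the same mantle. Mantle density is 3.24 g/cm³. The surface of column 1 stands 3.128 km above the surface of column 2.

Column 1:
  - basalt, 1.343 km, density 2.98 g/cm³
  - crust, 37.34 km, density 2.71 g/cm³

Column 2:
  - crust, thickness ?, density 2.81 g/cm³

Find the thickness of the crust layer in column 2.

Take the compensation level at the base of the deeper column (depth z_c below the surface of column 1) and equate Σ ρ_i t_i down to z_c; mantle fills any gap and the z_c terms cancel.
Column 1: 1.343×2.98 + 37.34×2.71 + (z_c − 38.683)×3.24
Column 2: 3.128×0 + x×2.81 + (z_c − 3.128 − 0 − x)×3.24
The z_c×3.24 term appears on both sides and cancels. Collect the known terms of each column as K = Σ(ρt)_known − 3.24 × (depth of known layers): K_1 = 105.19354 − 3.24×38.683 = −20.13938; K_2 = 0 − 3.24×(3.128 + 0) = −10.13472.
Balance: K_1 = K_2 − x×(3.24 − 2.81), so x = (K_2 − K_1)/(3.24 − 2.81) = 10.0047/0.43 = 23.3 km.

23.3 km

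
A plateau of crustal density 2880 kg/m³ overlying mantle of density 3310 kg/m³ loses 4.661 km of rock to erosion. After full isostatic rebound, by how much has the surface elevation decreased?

Rebound u = e ρ_c/ρ_m = 4.661 km × 2880/3310 = 4.055 km.
Net surface drop = e − u = 4.661 km − 4.055 km = e (ρ_m − ρ_c)/ρ_m = 0.606 km.

0.606 km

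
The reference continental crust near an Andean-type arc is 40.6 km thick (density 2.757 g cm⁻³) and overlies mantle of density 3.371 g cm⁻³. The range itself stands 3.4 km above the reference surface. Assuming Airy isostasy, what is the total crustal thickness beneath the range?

Root depth r = h ρ_c / (ρ_m − ρ_c) = 3.4 km × 2.757 / 0.614 = 15.27 km.
Total thickness = T + h + r = 40.6 km + 3.4 km + 15.27 km = 59.3 km.

59.3 km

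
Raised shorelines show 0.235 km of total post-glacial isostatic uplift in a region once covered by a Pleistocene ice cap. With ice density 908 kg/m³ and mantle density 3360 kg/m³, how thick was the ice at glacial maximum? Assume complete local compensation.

u = t ρ_ice/ρ_m → t = u ρ_m/ρ_ice = 0.235 km × 3360/908 = 0.87 km.

0.87 km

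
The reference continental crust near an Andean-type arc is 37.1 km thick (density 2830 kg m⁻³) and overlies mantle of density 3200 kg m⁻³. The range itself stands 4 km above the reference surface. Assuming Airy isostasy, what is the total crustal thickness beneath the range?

71.7 km

Root depth r = h ρ_c / (ρ_m − ρ_c) = 4 km × 2830 / 370 = 30.59 km.
Total thickness = T + h + r = 37.1 km + 4 km + 30.59 km = 71.7 km.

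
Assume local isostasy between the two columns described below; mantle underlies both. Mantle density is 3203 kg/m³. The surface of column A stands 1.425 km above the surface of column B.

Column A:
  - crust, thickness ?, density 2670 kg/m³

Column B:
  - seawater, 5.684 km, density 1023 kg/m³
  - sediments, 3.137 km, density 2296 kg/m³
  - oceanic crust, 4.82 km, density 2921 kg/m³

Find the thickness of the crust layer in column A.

39.7 km

Take the compensation level at the base of the deeper column (depth z_c below the surface of column A) and equate Σ ρ_i t_i down to z_c; mantle fills any gap and the z_c terms cancel.
Column A: x×2670 + (z_c − 0 − x)×3203
Column B: 1.425×0 + 5.684×1023 + 3.137×2296 + 4.82×2921 + (z_c − 1.425 − 13.641)×3203
The z_c×3203 term appears on both sides and cancels. Collect the known terms of each column as K = Σ(ρt)_known − 3203 × (depth of known layers): K_A = 0 − 3203×0 = 0; K_B = 27096.504 − 3203×(1.425 + 13.641) = −21159.894.
Balance: K_A − x×(3203 − 2670) = K_B, so x = (K_A − K_B)/(3203 − 2670) = 21159.9/533 = 39.7 km.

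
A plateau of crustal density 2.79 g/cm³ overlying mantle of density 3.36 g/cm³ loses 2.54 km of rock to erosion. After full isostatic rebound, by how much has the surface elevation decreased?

0.431 km

Rebound u = e ρ_c/ρ_m = 2.54 km × 2.79/3.36 = 2.109 km.
Net surface drop = e − u = 2.54 km − 2.109 km = e (ρ_m − ρ_c)/ρ_m = 0.431 km.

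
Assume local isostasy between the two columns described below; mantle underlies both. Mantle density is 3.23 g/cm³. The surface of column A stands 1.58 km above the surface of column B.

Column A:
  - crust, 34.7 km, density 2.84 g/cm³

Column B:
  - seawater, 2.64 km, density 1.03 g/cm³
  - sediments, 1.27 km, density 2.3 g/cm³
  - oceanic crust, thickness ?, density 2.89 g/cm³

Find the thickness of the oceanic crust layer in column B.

4.24 km

Take the compensation level at the base of the deeper column (depth z_c below the surface of column A) and equate Σ ρ_i t_i down to z_c; mantle fills any gap and the z_c terms cancel.
Column A: 34.7×2.84 + (z_c − 34.7)×3.23
Column B: 1.58×0 + 2.64×1.03 + 1.27×2.3 + x×2.89 + (z_c − 1.58 − 3.91 − x)×3.23
The z_c×3.23 term appears on both sides and cancels. Collect the known terms of each column as K = Σ(ρt)_known − 3.23 × (depth of known layers): K_A = 98.548 − 3.23×34.7 = −13.533; K_B = 5.6402 − 3.23×(1.58 + 3.91) = −12.0925.
Balance: K_A = K_B − x×(3.23 − 2.89), so x = (K_B − K_A)/(3.23 − 2.89) = 1.4405/0.34 = 4.24 km.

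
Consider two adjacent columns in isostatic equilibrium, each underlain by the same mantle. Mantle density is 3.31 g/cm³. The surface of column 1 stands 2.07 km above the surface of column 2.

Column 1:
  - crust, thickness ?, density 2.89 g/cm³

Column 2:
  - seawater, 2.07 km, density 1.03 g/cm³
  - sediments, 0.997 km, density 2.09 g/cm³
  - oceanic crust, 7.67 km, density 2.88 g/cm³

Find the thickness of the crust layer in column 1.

38.3 km

Take the compensation level at the base of the deeper column (depth z_c below the surface of column 1) and equate Σ ρ_i t_i down to z_c; mantle fills any gap and the z_c terms cancel.
Column 1: x×2.89 + (z_c − 0 − x)×3.31
Column 2: 2.07×0 + 2.07×1.03 + 0.997×2.09 + 7.67×2.88 + (z_c − 2.07 − 10.737)×3.31
The z_c×3.31 term appears on both sides and cancels. Collect the known terms of each column as K = Σ(ρt)_known − 3.31 × (depth of known layers): K_1 = 0 − 3.31×0 = 0; K_2 = 26.30543 − 3.31×(2.07 + 10.737) = −16.08574.
Balance: K_1 − x×(3.31 − 2.89) = K_2, so x = (K_1 − K_2)/(3.31 − 2.89) = 16.0857/0.42 = 38.3 km.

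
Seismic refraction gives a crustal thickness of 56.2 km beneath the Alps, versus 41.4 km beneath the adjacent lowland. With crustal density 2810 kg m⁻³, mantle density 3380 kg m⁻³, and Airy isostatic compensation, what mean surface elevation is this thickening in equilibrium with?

Excess crust Δ = 56.2 km − 41.4 km = 14.8 km, split between elevation h and root r with h + r = Δ.
Airy balance ρ_c h = (ρ_m − ρ_c) r gives r = h ρ_c/(ρ_m − ρ_c), so h (1 + ρ_c/(ρ_m − ρ_c)) = Δ, i.e. h = Δ (ρ_m − ρ_c)/ρ_m.
h = 14.8 km × 570/3380 = 2.5 km.

2.5 km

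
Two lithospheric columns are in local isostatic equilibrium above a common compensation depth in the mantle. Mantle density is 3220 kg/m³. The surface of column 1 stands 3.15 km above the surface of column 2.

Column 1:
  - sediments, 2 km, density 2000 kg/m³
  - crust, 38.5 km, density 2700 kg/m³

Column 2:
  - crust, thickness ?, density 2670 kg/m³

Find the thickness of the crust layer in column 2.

22.4 km

Take the compensation level at the base of the deeper column (depth z_c below the surface of column 1) and equate Σ ρ_i t_i down to z_c; mantle fills any gap and the z_c terms cancel.
Column 1: 2×2000 + 38.5×2700 + (z_c − 40.5)×3220
Column 2: 3.15×0 + x×2670 + (z_c − 3.15 − 0 − x)×3220
The z_c×3220 term appears on both sides and cancels. Collect the known terms of each column as K = Σ(ρt)_known − 3220 × (depth of known layers): K_1 = 107950 − 3220×40.5 = −22460; K_2 = 0 − 3220×(3.15 + 0) = −10143.
Balance: K_1 = K_2 − x×(3220 − 2670), so x = (K_2 − K_1)/(3220 − 2670) = 12317/550 = 22.4 km.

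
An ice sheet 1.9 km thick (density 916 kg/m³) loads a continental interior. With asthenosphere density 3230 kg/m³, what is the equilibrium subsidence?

0.539 km

Equating mass per unit area of the two columns: the ice load ρ_ice t is balanced by mantle displaced below, ρ_m s.
s = t ρ_ice / ρ_m = 1.9 km × 916/3230 = 0.539 km.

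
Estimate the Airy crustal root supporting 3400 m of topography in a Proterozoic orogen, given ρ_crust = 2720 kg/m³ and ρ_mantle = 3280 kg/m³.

Balancing pressure at the compensation depth: the weight of the topography is balanced by the buoyancy of the root, ρ_c h = (ρ_m − ρ_c) r.
r = h · ρ_c / (ρ_m − ρ_c) = 3400 m × 2720 / (3280 − 2720) = 16500 m.

16500 m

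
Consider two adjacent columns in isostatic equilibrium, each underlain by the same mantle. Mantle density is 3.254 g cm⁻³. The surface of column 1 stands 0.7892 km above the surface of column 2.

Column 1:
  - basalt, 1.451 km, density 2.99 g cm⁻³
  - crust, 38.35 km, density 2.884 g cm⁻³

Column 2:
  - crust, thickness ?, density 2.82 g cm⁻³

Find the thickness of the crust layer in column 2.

27.7 km

Take the compensation level at the base of the deeper column (depth z_c below the surface of column 1) and equate Σ ρ_i t_i down to z_c; mantle fills any gap and the z_c terms cancel.
Column 1: 1.451×2.99 + 38.35×2.884 + (z_c − 39.801)×3.254
Column 2: 0.7892×0 + x×2.82 + (z_c − 0.7892 − 0 − x)×3.254
The z_c×3.254 term appears on both sides and cancels. Collect the known terms of each column as K = Σ(ρt)_known − 3.254 × (depth of known layers): K_1 = 114.93989 − 3.254×39.801 = −14.572564; K_2 = 0 − 3.254×(0.7892 + 0) = −2.5680568.
Balance: K_1 = K_2 − x×(3.254 − 2.82), so x = (K_2 − K_1)/(3.254 − 2.82) = 12.0045/0.434 = 27.7 km.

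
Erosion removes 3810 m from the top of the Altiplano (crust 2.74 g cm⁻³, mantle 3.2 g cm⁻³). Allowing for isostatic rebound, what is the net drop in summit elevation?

548 m

Rebound u = e ρ_c/ρ_m = 3810 m × 2.74/3.2 = 3262 m.
Net surface drop = e − u = 3810 m − 3262 m = e (ρ_m − ρ_c)/ρ_m = 548 m.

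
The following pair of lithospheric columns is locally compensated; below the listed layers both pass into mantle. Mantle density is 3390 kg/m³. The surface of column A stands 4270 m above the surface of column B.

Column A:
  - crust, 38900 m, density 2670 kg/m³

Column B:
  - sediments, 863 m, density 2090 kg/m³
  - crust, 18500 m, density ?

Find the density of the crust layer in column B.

2720 kg/m³

Take the compensation level at the base of the deeper column (depth z_c below the surface of column A) and equate Σ ρ_i t_i down to z_c; mantle fills any gap and the z_c terms cancel.
Column A: 38900×2670 + (z_c − 38900)×3390
Column B: 4270×0 + 863×2090 + 18500×ρ + (z_c − 4270 − 19363)×3390
The z_c×3390 term appears on both sides and cancels. Collect the known terms of each column as K = Σ(ρt)_known − 3390 × (depth of known layers): K_A = 103863000 − 3390×38900 = −28008000; K_B = 1803670 − 3390×(4270 + 19363) = −78312200.
Balance: K_A = K_B + 18500×ρ, so ρ = (K_A − K_B)/18500 = 50304200/18500 = 2720 kg/m³.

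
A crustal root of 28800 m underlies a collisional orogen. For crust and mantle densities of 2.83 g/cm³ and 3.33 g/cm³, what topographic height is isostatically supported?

5090 m

By Archimedes' principle applied to the lithosphere: ρ_c h = (ρ_m − ρ_c) r.
h = r (ρ_m − ρ_c) / ρ_c = 28800 m × (3.33 − 2.83) / 2.83 = 5090 m.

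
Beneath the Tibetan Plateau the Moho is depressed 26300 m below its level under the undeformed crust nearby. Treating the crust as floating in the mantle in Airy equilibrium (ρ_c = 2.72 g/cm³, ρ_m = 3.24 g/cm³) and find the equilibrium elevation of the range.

5030 m

Equating mass per unit area of the two columns: ρ_c h = (ρ_m − ρ_c) r.
h = r (ρ_m − ρ_c) / ρ_c = 26300 m × (3.24 − 2.72) / 2.72 = 5030 m.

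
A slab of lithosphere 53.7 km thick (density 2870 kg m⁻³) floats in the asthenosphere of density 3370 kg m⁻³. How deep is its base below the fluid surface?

45.7 km

Draft d = t ρ_obj/ρ_fluid = 53.7 km × 2870/3370 = 45.7 km.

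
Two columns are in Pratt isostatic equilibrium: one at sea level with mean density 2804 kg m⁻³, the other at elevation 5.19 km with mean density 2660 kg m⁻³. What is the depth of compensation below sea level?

ρ_ref D = ρ (D + h) → D (ρ_ref − ρ) = ρ h.
D = ρ h/(ρ_ref − ρ) = 2660 × 5.19 km/(2804 − 2660) = 95.9 km.

95.9 km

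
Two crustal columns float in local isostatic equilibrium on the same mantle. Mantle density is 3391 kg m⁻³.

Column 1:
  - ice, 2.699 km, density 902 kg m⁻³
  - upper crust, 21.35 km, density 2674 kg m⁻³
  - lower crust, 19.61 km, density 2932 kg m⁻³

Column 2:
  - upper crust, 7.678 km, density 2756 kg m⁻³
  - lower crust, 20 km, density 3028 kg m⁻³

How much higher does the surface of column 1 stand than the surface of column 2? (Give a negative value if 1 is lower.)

For any compensation level in the mantle, the mantle terms cancel and isostasy reduces to e = (Σt_1 − Σt_2) − (Σ(ρt)_1 − Σ(ρt)_2) / ρ_m.
Σt_1 = 43.659 km; Σt_2 = 27.678 km; Σ(ρt)_1 = 117020.918; Σ(ρt)_2 = 81720.568 (in km·kg m⁻³).
e = (43.659 − 27.678) − (117020.918 − 81720.568) / 3391 = 5.57 km.

5.57 km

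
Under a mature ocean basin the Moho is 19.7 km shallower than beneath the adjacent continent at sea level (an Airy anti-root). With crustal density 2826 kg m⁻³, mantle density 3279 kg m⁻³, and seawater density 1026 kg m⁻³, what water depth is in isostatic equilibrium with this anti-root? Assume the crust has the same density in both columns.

Replacing a thickness d of crust by seawater at the top must be balanced by replacing crust with mantle at the base: d (ρ_c − ρ_w) = a (ρ_m − ρ_c).
d = a (ρ_m − ρ_c)/(ρ_c − ρ_w) = 19.7 km × 453/1800 = 4.96 km.

4.96 km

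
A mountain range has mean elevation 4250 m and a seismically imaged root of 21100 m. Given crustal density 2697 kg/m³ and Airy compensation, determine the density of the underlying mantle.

3240 kg/m³

Airy balance: ρ_c h = (ρ_m − ρ_c) r → ρ_m = ρ_c (1 + h/r).
ρ_m = 2697 × (1 + 4250 m/21100 m) = 3240 kg/m³.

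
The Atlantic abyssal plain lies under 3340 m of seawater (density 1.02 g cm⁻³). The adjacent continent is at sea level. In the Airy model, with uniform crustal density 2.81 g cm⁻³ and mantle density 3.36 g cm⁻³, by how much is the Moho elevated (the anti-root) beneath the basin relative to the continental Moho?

10900 m

Equating mass per unit area of the two columns: replacing crust with seawater at the top is compensated by replacing crust with mantle at the base: d (ρ_c − ρ_w) = a (ρ_m − ρ_c).
a = d (ρ_c − ρ_w)/(ρ_m − ρ_c) = 3340 m × 1.79/0.55 = 10900 m.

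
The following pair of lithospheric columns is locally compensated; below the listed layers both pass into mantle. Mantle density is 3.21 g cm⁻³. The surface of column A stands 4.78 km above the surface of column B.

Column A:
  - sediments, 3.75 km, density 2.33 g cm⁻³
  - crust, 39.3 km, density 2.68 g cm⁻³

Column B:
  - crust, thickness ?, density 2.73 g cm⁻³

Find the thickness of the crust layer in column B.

Take the compensation level at the base of the deeper column (depth z_c below the surface of column A) and equate Σ ρ_i t_i down to z_c; mantle fills any gap and the z_c terms cancel.
Column A: 3.75×2.33 + 39.3×2.68 + (z_c − 43.05)×3.21
Column B: 4.78×0 + x×2.73 + (z_c − 4.78 − 0 − x)×3.21
The z_c×3.21 term appears on both sides and cancels. Collect the known terms of each column as K = Σ(ρt)_known − 3.21 × (depth of known layers): K_A = 114.0615 − 3.21×43.05 = −24.129; K_B = 0 − 3.21×(4.78 + 0) = −15.3438.
Balance: K_A = K_B − x×(3.21 − 2.73), so x = (K_B − K_A)/(3.21 − 2.73) = 8.7852/0.48 = 18.3 km.

18.3 km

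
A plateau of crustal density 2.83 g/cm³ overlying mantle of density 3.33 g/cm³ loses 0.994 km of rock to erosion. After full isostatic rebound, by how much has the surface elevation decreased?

Rebound u = e ρ_c/ρ_m = 0.994 km × 2.83/3.33 = 0.8448 km.
Net surface drop = e − u = 0.994 km − 0.8448 km = e (ρ_m − ρ_c)/ρ_m = 0.149 km.

0.149 km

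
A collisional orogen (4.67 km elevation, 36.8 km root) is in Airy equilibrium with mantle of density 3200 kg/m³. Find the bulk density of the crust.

2840 kg/m³

ρ_c h = (ρ_m − ρ_c) r → ρ_c (h + r) = ρ_m r → ρ_c = ρ_m r / (h + r).
ρ_c = 3200 × 36.8 km / (4.67 km + 36.8 km) = 2840 kg/m³.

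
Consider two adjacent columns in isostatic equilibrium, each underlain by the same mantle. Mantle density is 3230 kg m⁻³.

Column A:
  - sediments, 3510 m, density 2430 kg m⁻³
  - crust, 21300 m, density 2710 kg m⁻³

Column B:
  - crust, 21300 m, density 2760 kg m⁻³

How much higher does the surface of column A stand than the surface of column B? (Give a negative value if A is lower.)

1200 m

For any compensation level in the mantle, the mantle terms cancel and isostasy reduces to e = (Σt_A − Σt_B) − (Σ(ρt)_A − Σ(ρt)_B) / ρ_m.
Σt_A = 24810 m; Σt_B = 21300 m; Σ(ρt)_A = 66252300; Σ(ρt)_B = 58788000 (in m·kg m⁻³).
e = (24810 − 21300) − (66252300 − 58788000) / 3230 = 1200 m.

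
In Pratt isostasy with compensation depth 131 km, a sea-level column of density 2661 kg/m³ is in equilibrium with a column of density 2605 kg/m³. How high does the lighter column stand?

ρ_ref D = ρ (D + h) → h = D (ρ_ref − ρ)/ρ.
h = 131 km × (2661 − 2605)/2605 = 2.82 km.

2.82 km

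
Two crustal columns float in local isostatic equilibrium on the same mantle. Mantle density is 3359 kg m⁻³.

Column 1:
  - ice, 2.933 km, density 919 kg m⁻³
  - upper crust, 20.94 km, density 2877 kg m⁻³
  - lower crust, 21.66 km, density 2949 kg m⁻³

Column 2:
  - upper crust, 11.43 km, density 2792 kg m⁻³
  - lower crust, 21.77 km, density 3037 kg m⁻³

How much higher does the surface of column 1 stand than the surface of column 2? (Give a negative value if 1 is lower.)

For any compensation level in the mantle, the mantle terms cancel and isostasy reduces to e = (Σt_1 − Σt_2) − (Σ(ρt)_1 − Σ(ρt)_2) / ρ_m.
Σt_1 = 45.533 km; Σt_2 = 33.2 km; Σ(ρt)_1 = 126815.147; Σ(ρt)_2 = 98028.05 (in km·kg m⁻³).
e = (45.533 − 33.2) − (126815.147 − 98028.05) / 3359 = 3.76 km.

3.76 km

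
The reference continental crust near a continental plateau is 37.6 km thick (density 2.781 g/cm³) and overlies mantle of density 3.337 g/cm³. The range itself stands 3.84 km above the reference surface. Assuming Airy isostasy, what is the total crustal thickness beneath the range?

Root depth r = h ρ_c / (ρ_m − ρ_c) = 3.84 km × 2.781 / 0.556 = 19.21 km.
Total thickness = T + h + r = 37.6 km + 3.84 km + 19.21 km = 60.6 km.

60.6 km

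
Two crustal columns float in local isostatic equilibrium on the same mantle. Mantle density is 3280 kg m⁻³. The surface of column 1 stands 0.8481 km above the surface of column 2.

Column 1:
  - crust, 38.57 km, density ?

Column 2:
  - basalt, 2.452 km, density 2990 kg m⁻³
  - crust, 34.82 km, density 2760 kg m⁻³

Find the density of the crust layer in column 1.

2720 kg m⁻³

Take the compensation level at the base of the deeper column (depth z_c below the surface of column 1) and equate Σ ρ_i t_i down to z_c; mantle fills any gap and the z_c terms cancel.
Column 1: 38.57×ρ + (z_c − 38.57)×3280
Column 2: 0.8481×0 + 2.452×2990 + 34.82×2760 + (z_c − 0.8481 − 37.272)×3280
The z_c×3280 term appears on both sides and cancels. Collect the known terms of each column as K = Σ(ρt)_known − 3280 × (depth of known layers): K_1 = 0 − 3280×38.57 = −126509.6; K_2 = 103434.68 − 3280×(0.8481 + 37.272) = −21599.248.
Balance: K_1 + 38.57×ρ = K_2, so ρ = (K_2 − K_1)/38.57 = 104910/38.57 = 2720 kg m⁻³.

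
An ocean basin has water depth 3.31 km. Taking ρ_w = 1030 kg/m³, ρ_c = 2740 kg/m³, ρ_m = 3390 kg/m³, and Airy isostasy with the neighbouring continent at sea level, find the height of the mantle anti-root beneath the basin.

Isostatic balance requires: replacing crust with seawater at the top is compensated by replacing crust with mantle at the base: d (ρ_c − ρ_w) = a (ρ_m − ρ_c).
a = d (ρ_c − ρ_w)/(ρ_m − ρ_c) = 3.31 km × 1710/650 = 8.71 km.

8.71 km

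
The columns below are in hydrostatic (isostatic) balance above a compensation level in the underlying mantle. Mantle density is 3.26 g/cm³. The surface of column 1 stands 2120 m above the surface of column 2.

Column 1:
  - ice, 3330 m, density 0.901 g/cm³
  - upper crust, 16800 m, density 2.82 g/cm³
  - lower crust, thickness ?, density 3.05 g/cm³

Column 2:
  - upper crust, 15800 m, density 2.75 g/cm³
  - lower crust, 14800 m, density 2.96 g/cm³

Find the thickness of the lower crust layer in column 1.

19800 m

Take the compensation level at the base of the deeper column (depth z_c below the surface of column 1) and equate Σ ρ_i t_i down to z_c; mantle fills any gap and the z_c terms cancel.
Column 1: 3330×0.901 + 16800×2.82 + x×3.05 + (z_c − 20130 − x)×3.26
Column 2: 2120×0 + 15800×2.75 + 14800×2.96 + (z_c − 2120 − 30600)×3.26
The z_c×3.26 term appears on both sides and cancels. Collect the known terms of each column as K = Σ(ρt)_known − 3.26 × (depth of known layers): K_1 = 50376.33 − 3.26×20130 = −15247.47; K_2 = 87258 − 3.26×(2120 + 30600) = −19409.2.
Balance: K_1 − x×(3.26 − 3.05) = K_2, so x = (K_1 − K_2)/(3.26 − 3.05) = 4161.73/0.21 = 19800 m.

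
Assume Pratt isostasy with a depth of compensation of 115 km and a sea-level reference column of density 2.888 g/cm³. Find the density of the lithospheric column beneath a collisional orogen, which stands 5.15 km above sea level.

Pratt balance: ρ_ref D = ρ (D + h).
ρ = ρ_ref D/(D + h) = 2.888 × 115 km/(115 km + 5.15 km) = 2.76 g/cm³.

2.76 g/cm³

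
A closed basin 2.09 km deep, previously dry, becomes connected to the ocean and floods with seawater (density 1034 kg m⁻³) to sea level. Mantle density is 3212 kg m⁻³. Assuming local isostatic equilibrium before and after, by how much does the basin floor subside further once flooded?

0.992 km

After flooding the water column is d + s deep. Its weight must equal the weight of mantle displaced by the extra subsidence s: (d + s) ρ_w = s ρ_m.
s = d ρ_w / (ρ_m − ρ_w) = 2.09 km × 1034/(3212 − 1034) = 0.992 km.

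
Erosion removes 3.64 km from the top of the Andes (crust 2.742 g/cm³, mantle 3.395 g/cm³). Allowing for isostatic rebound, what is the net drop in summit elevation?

0.7 km

Rebound u = e ρ_c/ρ_m = 3.64 km × 2.742/3.395 = 2.94 km.
Net surface drop = e − u = 3.64 km − 2.94 km = e (ρ_m − ρ_c)/ρ_m = 0.7 km.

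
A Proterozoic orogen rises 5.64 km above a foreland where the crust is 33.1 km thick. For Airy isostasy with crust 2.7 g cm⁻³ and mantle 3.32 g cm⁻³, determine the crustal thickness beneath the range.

Root depth r = h ρ_c / (ρ_m − ρ_c) = 5.64 km × 2.7 / 0.62 = 24.56 km.
Total thickness = T + h + r = 33.1 km + 5.64 km + 24.56 km = 63.3 km.

63.3 km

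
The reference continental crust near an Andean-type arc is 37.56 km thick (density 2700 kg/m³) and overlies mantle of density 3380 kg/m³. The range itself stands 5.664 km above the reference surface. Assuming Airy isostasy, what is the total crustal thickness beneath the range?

Root depth r = h ρ_c / (ρ_m − ρ_c) = 5.664 km × 2700 / 680 = 22.49 km.
Total thickness = T + h + r = 37.56 km + 5.664 km + 22.49 km = 65.7 km.

65.7 km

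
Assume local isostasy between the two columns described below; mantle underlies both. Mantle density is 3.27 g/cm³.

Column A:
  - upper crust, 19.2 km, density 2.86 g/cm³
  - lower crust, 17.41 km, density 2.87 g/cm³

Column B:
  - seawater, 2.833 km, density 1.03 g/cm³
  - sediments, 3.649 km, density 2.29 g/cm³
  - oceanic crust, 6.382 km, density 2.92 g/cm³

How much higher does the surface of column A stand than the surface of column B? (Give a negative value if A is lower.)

0.82 km

For any compensation level in the mantle, the mantle terms cancel and isostasy reduces to e = (Σt_A − Σt_B) − (Σ(ρt)_A − Σ(ρt)_B) / ρ_m.
Σt_A = 36.61 km; Σt_B = 12.864 km; Σ(ρt)_A = 104.8787; Σ(ρt)_B = 29.90964 (in km·g/cm³).
e = (36.61 − 12.864) − (104.8787 − 29.90964) / 3.27 = 0.82 km.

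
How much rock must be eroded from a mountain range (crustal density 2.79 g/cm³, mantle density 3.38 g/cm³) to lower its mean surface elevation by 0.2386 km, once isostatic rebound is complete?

Net drop Δ = e − u = e − e ρ_c/ρ_m = e (ρ_m − ρ_c)/ρ_m.
e = Δ ρ_m/(ρ_m − ρ_c) = 0.2386 km × 3.38/0.59 = 1.37 km.

1.37 km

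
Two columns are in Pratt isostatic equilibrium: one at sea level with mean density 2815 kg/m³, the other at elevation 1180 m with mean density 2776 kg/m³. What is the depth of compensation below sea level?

ρ_ref D = ρ (D + h) → D (ρ_ref − ρ) = ρ h.
D = ρ h/(ρ_ref − ρ) = 2776 × 1180 m/(2815 − 2776) = 84000 m.

84000 m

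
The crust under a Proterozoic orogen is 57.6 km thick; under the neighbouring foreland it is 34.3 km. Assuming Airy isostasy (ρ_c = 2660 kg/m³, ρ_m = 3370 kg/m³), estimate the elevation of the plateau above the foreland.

4.91 km

Excess crust Δ = 57.6 km − 34.3 km = 23.3 km, split between elevation h and root r with h + r = Δ.
Airy balance ρ_c h = (ρ_m − ρ_c) r gives r = h ρ_c/(ρ_m − ρ_c), so h (1 + ρ_c/(ρ_m − ρ_c)) = Δ, i.e. h = Δ (ρ_m − ρ_c)/ρ_m.
h = 23.3 km × 710/3370 = 4.91 km.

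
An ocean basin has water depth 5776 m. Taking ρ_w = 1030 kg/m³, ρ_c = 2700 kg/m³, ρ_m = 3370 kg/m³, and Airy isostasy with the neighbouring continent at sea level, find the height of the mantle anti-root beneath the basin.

14400 m

In Airy isostatic equilibrium: replacing crust with seawater at the top is compensated by replacing crust with mantle at the base: d (ρ_c − ρ_w) = a (ρ_m − ρ_c).
a = d (ρ_c − ρ_w)/(ρ_m − ρ_c) = 5776 m × 1670/670 = 14400 m.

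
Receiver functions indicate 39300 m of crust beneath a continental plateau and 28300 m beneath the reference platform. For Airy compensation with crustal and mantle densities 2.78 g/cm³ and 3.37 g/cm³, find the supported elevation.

1930 m

Excess crust Δ = 39300 m − 28300 m = 11000 m, split between elevation h and root r with h + r = Δ.
Airy balance ρ_c h = (ρ_m − ρ_c) r gives r = h ρ_c/(ρ_m − ρ_c), so h (1 + ρ_c/(ρ_m − ρ_c)) = Δ, i.e. h = Δ (ρ_m − ρ_c)/ρ_m.
h = 11000 m × 0.59/3.37 = 1930 m.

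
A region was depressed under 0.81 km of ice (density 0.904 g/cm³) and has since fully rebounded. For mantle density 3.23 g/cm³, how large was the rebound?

Removing the load lets mantle flow back in; uplift u satisfies ρ_ice t = ρ_m u.
u = t ρ_ice/ρ_m = 0.81 km × 0.904/3.23 = 0.227 km.

0.227 km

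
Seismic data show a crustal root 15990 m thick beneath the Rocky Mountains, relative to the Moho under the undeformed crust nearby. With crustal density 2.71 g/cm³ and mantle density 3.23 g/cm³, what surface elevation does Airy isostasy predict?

3070 m

For local isostatic compensation: ρ_c h = (ρ_m − ρ_c) r.
h = r (ρ_m − ρ_c) / ρ_c = 15990 m × (3.23 − 2.71) / 2.71 = 3070 m.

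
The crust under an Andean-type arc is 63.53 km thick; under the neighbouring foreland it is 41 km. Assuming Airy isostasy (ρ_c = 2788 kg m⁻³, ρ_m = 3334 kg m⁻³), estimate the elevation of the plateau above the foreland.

Excess crust Δ = 63.53 km − 41 km = 22.53 km, split between elevation h and root r with h + r = Δ.
Airy balance ρ_c h = (ρ_m − ρ_c) r gives r = h ρ_c/(ρ_m − ρ_c), so h (1 + ρ_c/(ρ_m − ρ_c)) = Δ, i.e. h = Δ (ρ_m − ρ_c)/ρ_m.
h = 22.53 km × 546/3334 = 3.69 km.

3.69 km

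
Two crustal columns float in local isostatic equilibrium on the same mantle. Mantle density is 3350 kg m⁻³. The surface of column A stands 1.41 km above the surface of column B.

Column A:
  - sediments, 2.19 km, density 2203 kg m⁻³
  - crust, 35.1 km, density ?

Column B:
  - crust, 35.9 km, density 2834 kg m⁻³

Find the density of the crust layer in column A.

Take the compensation level at the base of the deeper column (depth z_c below the surface of column A) and equate Σ ρ_i t_i down to z_c; mantle fills any gap and the z_c terms cancel.
Column A: 2.19×2203 + 35.1×ρ + (z_c − 37.29)×3350
Column B: 1.41×0 + 35.9×2834 + (z_c − 1.41 − 35.9)×3350
The z_c×3350 term appears on both sides and cancels. Collect the known terms of each column as K = Σ(ρt)_known − 3350 × (depth of known layers): K_A = 4824.57 − 3350×37.29 = −120096.93; K_B = 101740.6 − 3350×(1.41 + 35.9) = −23247.9.
Balance: K_A + 35.1×ρ = K_B, so ρ = (K_B − K_A)/35.1 = 96849/35.1 = 2760 kg m⁻³.

2760 kg m⁻³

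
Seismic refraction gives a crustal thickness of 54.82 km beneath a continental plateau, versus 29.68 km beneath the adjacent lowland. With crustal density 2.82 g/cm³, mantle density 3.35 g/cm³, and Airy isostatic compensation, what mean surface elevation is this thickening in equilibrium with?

Excess crust Δ = 54.82 km − 29.68 km = 25.14 km, split between elevation h and root r with h + r = Δ.
Airy balance ρ_c h = (ρ_m − ρ_c) r gives r = h ρ_c/(ρ_m − ρ_c), so h (1 + ρ_c/(ρ_m − ρ_c)) = Δ, i.e. h = Δ (ρ_m − ρ_c)/ρ_m.
h = 25.14 km × 0.53/3.35 = 3.98 km.

3.98 km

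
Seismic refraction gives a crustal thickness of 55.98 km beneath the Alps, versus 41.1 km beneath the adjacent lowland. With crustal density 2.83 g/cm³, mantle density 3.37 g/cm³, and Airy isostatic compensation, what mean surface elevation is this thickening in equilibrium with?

Excess crust Δ = 55.98 km − 41.1 km = 14.88 km, split between elevation h and root r with h + r = Δ.
Airy balance ρ_c h = (ρ_m − ρ_c) r gives r = h ρ_c/(ρ_m − ρ_c), so h (1 + ρ_c/(ρ_m − ρ_c)) = Δ, i.e. h = Δ (ρ_m − ρ_c)/ρ_m.
h = 14.88 km × 0.54/3.37 = 2.38 km.

2.38 km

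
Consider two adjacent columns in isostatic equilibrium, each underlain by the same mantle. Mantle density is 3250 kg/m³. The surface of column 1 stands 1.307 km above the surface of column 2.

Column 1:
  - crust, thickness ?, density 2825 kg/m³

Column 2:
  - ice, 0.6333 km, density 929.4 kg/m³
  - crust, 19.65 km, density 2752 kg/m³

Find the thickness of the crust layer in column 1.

36.5 km

Take the compensation level at the base of the deeper column (depth z_c below the surface of column 1) and equate Σ ρ_i t_i down to z_c; mantle fills any gap and the z_c terms cancel.
Column 1: x×2825 + (z_c − 0 − x)×3250
Column 2: 1.307×0 + 0.6333×929.4 + 19.65×2752 + (z_c − 1.307 − 20.2833)×3250
The z_c×3250 term appears on both sides and cancels. Collect the known terms of each column as K = Σ(ρt)_known − 3250 × (depth of known layers): K_1 = 0 − 3250×0 = 0; K_2 = 54665.389 − 3250×(1.307 + 20.2833) = −15503.086.
Balance: K_1 − x×(3250 − 2825) = K_2, so x = (K_1 − K_2)/(3250 − 2825) = 15503.1/425 = 36.5 km.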